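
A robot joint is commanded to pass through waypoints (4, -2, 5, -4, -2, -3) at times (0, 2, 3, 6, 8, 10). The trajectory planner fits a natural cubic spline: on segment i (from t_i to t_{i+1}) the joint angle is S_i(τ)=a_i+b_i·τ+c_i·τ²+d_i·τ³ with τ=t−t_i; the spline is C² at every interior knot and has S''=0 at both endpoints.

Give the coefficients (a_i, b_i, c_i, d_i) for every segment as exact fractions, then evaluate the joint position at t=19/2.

  seg 0: a=4 b=-2187/314 c=0 d=1245/1256
  seg 1: a=-2 b=774/157 c=3735/628 d=-2435/628
  seg 2: a=5 b=3261/628 c=-1785/314 d=1855/1884
  seg 3: a=-4 b=-366/157 c=1995/628 d=-949/1256
  seg 4: a=-2 b=411/314 c=-213/157 d=71/314
S(19/2) = -5843/2512

Δ: Δ0=-3, Δ1=7, Δ2=-3, Δ3=1, Δ4=-1/2
row 1: diag=6, rhs=60; c'=1/6, d'=10
row 2: denom=8−1·1/6=47/6; d'=(-60−1·10)/(47/6)=-420/47
row 3: denom=10−3·18/47=416/47; d'=(24−3·-420/47)/(416/47)=597/104
row 4: denom=8−2·47/208=785/104; d'=(-9−2·597/104)/(785/104)=-426/157
back: M4=-426/157
back: M3=597/104−47/208·-426/157=1995/314
back: M2=-420/47−18/47·1995/314=-1785/157
back: M1=10−1/6·-1785/157=3735/314
M: M0=0, M1=3735/314, M2=-1785/157, M3=1995/314, M4=-426/157, M5=0
seg 0: a=4, c=M0/2=0, d=(M1−M0)/(6·2)=1245/1256, b=Δ0−h0·(2M0+M1)/6=-2187/314
seg 1: a=-2, c=M1/2=3735/628, d=(M2−M1)/(6·1)=-2435/628, b=Δ1−h1·(2M1+M2)/6=774/157
seg 2: a=5, c=M2/2=-1785/314, d=(M3−M2)/(6·3)=1855/1884, b=Δ2−h2·(2M2+M3)/6=3261/628
seg 3: a=-4, c=M3/2=1995/628, d=(M4−M3)/(6·2)=-949/1256, b=Δ3−h3·(2M3+M4)/6=-366/157
seg 4: a=-2, c=M4/2=-213/157, d=(M5−M4)/(6·2)=71/314, b=Δ4−h4·(2M4+M5)/6=411/314
t_q=19/2 → seg 4, τ=3/2; S=-2+411/314·τ+-213/157·τ²+71/314·τ³=-5843/2512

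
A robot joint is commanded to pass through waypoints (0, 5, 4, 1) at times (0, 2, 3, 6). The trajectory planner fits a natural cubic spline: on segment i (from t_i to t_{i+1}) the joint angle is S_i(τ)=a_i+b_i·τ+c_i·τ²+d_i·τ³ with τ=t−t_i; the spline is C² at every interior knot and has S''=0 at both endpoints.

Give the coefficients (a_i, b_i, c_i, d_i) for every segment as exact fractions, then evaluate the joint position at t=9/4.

  seg 0: a=0 b=347/94 c=0 d=-14/47
  seg 1: a=5 b=11/94 c=-84/47 d=63/94
  seg 2: a=4 b=-68/47 c=21/94 d=-7/282
S(9/4) = 29647/6016

Δ: Δ0=5/2, Δ1=-1, Δ2=-1
row 1: diag=6, rhs=-21; c'=1/6, d'=-7/2
row 2: denom=8−1·1/6=47/6; d'=(0−1·-7/2)/(47/6)=21/47
back: M2=21/47
back: M1=-7/2−1/6·21/47=-168/47
M: M0=0, M1=-168/47, M2=21/47, M3=0
seg 0: a=0, c=M0/2=0, d=(M1−M0)/(6·2)=-14/47, b=Δ0−h0·(2M0+M1)/6=347/94
seg 1: a=5, c=M1/2=-84/47, d=(M2−M1)/(6·1)=63/94, b=Δ1−h1·(2M1+M2)/6=11/94
seg 2: a=4, c=M2/2=21/94, d=(M3−M2)/(6·3)=-7/282, b=Δ2−h2·(2M2+M3)/6=-68/47
t_q=9/4 → seg 1, τ=1/4; S=5+11/94·τ+-84/47·τ²+63/94·τ³=29647/6016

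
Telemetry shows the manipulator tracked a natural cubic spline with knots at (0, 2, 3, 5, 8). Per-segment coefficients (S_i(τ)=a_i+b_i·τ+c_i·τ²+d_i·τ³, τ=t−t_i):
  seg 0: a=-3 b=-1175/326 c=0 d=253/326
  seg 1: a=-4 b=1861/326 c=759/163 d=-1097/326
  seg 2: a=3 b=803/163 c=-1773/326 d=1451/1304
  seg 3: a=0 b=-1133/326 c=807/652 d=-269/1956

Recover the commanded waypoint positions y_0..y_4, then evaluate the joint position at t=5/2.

y_0=-3 y_1=-4 y_2=3 y_3=0 y_4=-3
S(5/2) = -1049/2608

y_0 = S_0(0) = a_0 = -3
y_1 = S_1(0) = a_1 = -4
y_2 = S_2(0) = a_2 = 3
y_3 = S_3(0) = a_3 = 0
y_4 = S_3(3) = -3
t_q=5/2 is in segment 1 (τ=1/2); S_1(τ)=-1049/2608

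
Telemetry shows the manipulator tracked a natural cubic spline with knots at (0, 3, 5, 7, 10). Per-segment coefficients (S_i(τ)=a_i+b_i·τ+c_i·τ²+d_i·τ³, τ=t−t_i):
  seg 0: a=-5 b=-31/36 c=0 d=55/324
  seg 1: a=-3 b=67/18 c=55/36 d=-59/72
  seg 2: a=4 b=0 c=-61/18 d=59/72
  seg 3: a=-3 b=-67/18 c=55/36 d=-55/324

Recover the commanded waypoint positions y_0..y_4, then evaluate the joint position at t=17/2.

y_0 = S_0(0) = a_0 = -5
y_1 = S_1(0) = a_1 = -3
y_2 = S_2(0) = a_2 = 4
y_3 = S_3(0) = a_3 = -3
y_4 = S_3(3) = -5
t_q=17/2 is in segment 3 (τ=3/2); S_3(τ)=-183/32

y_0=-5 y_1=-3 y_2=4 y_3=-3 y_4=-5
S(17/2) = -183/32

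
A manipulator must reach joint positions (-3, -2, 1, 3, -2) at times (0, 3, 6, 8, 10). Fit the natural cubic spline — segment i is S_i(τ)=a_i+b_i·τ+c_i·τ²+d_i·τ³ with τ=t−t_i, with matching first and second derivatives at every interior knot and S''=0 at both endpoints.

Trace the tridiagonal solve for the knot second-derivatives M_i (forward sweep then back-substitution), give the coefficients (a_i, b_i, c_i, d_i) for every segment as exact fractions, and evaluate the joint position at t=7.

Δ: Δ0=1/3, Δ1=1, Δ2=1, Δ3=-5/2
row 1: diag=12, rhs=4; c'=1/4, d'=1/3
row 2: denom=10−3·1/4=37/4; d'=(0−3·1/3)/(37/4)=-4/37
row 3: denom=8−2·8/37=280/37; d'=(-21−2·-4/37)/(280/37)=-769/280
back: M3=-769/280
back: M2=-4/37−8/37·-769/280=17/35
back: M1=1/3−1/4·17/35=89/420
M: M0=0, M1=89/420, M2=17/35, M3=-769/280, M4=0
seg 0: a=-3, c=M0/2=0, d=(M1−M0)/(6·3)=89/7560, b=Δ0−h0·(2M0+M1)/6=191/840
seg 1: a=-2, c=M1/2=89/840, d=(M2−M1)/(6·3)=23/1512, b=Δ1−h1·(2M1+M2)/6=229/420
seg 2: a=1, c=M2/2=17/70, d=(M3−M2)/(6·2)=-181/672, b=Δ2−h2·(2M2+M3)/6=191/120
seg 3: a=3, c=M3/2=-769/560, d=(M4−M3)/(6·2)=769/3360, b=Δ3−h3·(2M3+M4)/6=-281/420
t_q=7 → seg 2, τ=1; S=1+191/120·τ+17/70·τ²+-181/672·τ³=2873/1120

  seg 0: a=-3 b=191/840 c=0 d=89/7560
  seg 1: a=-2 b=229/420 c=89/840 d=23/1512
  seg 2: a=1 b=191/120 c=17/70 d=-181/672
  seg 3: a=3 b=-281/420 c=-769/560 d=769/3360
S(7) = 2873/1120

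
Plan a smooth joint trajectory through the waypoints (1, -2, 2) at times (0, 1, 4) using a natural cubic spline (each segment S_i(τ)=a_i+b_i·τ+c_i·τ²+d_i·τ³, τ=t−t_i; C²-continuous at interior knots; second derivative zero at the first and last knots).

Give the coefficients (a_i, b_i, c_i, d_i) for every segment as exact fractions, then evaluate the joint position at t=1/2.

  seg 0: a=1 b=-85/24 c=0 d=13/24
  seg 1: a=-2 b=-23/12 c=13/8 d=-13/72
S(1/2) = -45/64

Δ: Δ0=-3, Δ1=4/3
row 1: diag=8, rhs=26; c'=3/8, d'=13/4
back: M1=13/4
M: M0=0, M1=13/4, M2=0
seg 0: a=1, c=M0/2=0, d=(M1−M0)/(6·1)=13/24, b=Δ0−h0·(2M0+M1)/6=-85/24
seg 1: a=-2, c=M1/2=13/8, d=(M2−M1)/(6·3)=-13/72, b=Δ1−h1·(2M1+M2)/6=-23/12
t_q=1/2 → seg 0, τ=1/2; S=1+-85/24·τ+0·τ²+13/24·τ³=-45/64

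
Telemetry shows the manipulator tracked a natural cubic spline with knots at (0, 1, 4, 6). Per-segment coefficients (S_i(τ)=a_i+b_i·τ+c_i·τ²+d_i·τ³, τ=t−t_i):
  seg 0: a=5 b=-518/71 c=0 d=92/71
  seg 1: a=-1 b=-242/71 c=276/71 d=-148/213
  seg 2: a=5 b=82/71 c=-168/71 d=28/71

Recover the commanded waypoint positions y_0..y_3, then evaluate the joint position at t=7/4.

y_0=5 y_1=-1 y_2=5 y_3=1
S(7/4) = -1889/1136

y_0 = S_0(0) = a_0 = 5
y_1 = S_1(0) = a_1 = -1
y_2 = S_2(0) = a_2 = 5
y_3 = S_2(2) = 1
t_q=7/4 is in segment 1 (τ=3/4); S_1(τ)=-1889/1136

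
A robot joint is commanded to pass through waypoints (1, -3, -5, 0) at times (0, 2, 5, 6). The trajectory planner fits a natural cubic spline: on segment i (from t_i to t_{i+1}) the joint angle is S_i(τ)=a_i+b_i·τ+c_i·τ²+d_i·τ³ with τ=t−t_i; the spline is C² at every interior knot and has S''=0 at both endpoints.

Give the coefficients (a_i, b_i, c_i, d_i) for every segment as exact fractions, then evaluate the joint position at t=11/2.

  seg 0: a=1 b=-388/213 c=0 d=-19/426
  seg 1: a=-3 b=-502/213 c=-19/71 d=59/213
  seg 2: a=-5 b=749/213 c=158/71 d=-158/213
S(11/2) = -789/284

Δ: Δ0=-2, Δ1=-2/3, Δ2=5
row 1: diag=10, rhs=8; c'=3/10, d'=4/5
row 2: denom=8−3·3/10=71/10; d'=(34−3·4/5)/(71/10)=316/71
back: M2=316/71
back: M1=4/5−3/10·316/71=-38/71
M: M0=0, M1=-38/71, M2=316/71, M3=0
seg 0: a=1, c=M0/2=0, d=(M1−M0)/(6·2)=-19/426, b=Δ0−h0·(2M0+M1)/6=-388/213
seg 1: a=-3, c=M1/2=-19/71, d=(M2−M1)/(6·3)=59/213, b=Δ1−h1·(2M1+M2)/6=-502/213
seg 2: a=-5, c=M2/2=158/71, d=(M3−M2)/(6·1)=-158/213, b=Δ2−h2·(2M2+M3)/6=749/213
t_q=11/2 → seg 2, τ=1/2; S=-5+749/213·τ+158/71·τ²+-158/213·τ³=-789/284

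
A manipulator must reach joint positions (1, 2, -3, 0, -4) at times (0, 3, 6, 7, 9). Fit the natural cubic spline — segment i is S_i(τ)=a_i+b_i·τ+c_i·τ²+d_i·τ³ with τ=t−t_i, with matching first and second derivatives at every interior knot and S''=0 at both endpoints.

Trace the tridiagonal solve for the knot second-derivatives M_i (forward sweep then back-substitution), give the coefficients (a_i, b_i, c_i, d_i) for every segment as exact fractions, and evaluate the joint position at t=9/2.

Δ: Δ0=1/3, Δ1=-5/3, Δ2=3, Δ3=-2
row 1: diag=12, rhs=-12; c'=1/4, d'=-1
row 2: denom=8−3·1/4=29/4; d'=(28−3·-1)/(29/4)=124/29
row 3: denom=6−1·4/29=170/29; d'=(-30−1·124/29)/(170/29)=-497/85
back: M3=-497/85
back: M2=124/29−4/29·-497/85=432/85
back: M1=-1−1/4·432/85=-193/85
M: M0=0, M1=-193/85, M2=432/85, M3=-497/85, M4=0
seg 0: a=1, c=M0/2=0, d=(M1−M0)/(6·3)=-193/1530, b=Δ0−h0·(2M0+M1)/6=749/510
seg 1: a=2, c=M1/2=-193/170, d=(M2−M1)/(6·3)=125/306, b=Δ1−h1·(2M1+M2)/6=-494/255
seg 2: a=-3, c=M2/2=216/85, d=(M3−M2)/(6·1)=-929/510, b=Δ2−h2·(2M2+M3)/6=1163/510
seg 3: a=0, c=M3/2=-497/170, d=(M4−M3)/(6·2)=497/1020, b=Δ3−h3·(2M3+M4)/6=484/255
t_q=9/2 → seg 1, τ=3/2; S=2+-494/255·τ+-193/170·τ²+125/306·τ³=-2831/1360

  seg 0: a=1 b=749/510 c=0 d=-193/1530
  seg 1: a=2 b=-494/255 c=-193/170 d=125/306
  seg 2: a=-3 b=1163/510 c=216/85 d=-929/510
  seg 3: a=0 b=484/255 c=-497/170 d=497/1020
S(9/2) = -2831/1360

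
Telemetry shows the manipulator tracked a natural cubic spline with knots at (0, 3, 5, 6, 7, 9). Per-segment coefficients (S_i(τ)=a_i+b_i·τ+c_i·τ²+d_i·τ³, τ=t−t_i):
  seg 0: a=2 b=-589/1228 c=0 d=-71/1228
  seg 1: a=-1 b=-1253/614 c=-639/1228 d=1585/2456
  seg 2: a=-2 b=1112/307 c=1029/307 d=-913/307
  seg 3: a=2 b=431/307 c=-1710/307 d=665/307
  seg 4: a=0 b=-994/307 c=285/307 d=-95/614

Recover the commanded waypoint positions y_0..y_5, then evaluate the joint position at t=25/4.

y_0=2 y_1=-1 y_2=-2 y_3=2 y_4=0 y_5=-4
S(25/4) = 40017/19648

y_0 = S_0(0) = a_0 = 2
y_1 = S_1(0) = a_1 = -1
y_2 = S_2(0) = a_2 = -2
y_3 = S_3(0) = a_3 = 2
y_4 = S_4(0) = a_4 = 0
y_5 = S_4(2) = -4
t_q=25/4 is in segment 3 (τ=1/4); S_3(τ)=40017/19648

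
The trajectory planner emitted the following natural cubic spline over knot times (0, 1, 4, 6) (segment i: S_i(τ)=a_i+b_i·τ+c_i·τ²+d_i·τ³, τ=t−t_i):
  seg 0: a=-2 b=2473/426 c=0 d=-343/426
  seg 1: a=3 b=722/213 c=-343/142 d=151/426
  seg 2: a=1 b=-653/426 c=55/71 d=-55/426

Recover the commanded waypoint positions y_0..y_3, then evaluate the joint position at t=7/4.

y_0=-2 y_1=3 y_2=1 y_3=0
S(7/4) = 39379/9088

y_0 = S_0(0) = a_0 = -2
y_1 = S_1(0) = a_1 = 3
y_2 = S_2(0) = a_2 = 1
y_3 = S_2(2) = 0
t_q=7/4 is in segment 1 (τ=3/4); S_1(τ)=39379/9088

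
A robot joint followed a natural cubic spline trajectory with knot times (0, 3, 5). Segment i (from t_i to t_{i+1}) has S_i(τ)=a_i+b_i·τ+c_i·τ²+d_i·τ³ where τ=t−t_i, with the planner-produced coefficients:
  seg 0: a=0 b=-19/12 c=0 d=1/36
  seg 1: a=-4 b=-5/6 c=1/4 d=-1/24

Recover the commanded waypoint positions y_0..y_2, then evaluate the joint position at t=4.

y_0 = S_0(0) = a_0 = 0
y_1 = S_1(0) = a_1 = -4
y_2 = S_1(2) = -5
t_q=4 is in segment 1 (τ=1); S_1(τ)=-37/8

y_0=0 y_1=-4 y_2=-5
S(4) = -37/8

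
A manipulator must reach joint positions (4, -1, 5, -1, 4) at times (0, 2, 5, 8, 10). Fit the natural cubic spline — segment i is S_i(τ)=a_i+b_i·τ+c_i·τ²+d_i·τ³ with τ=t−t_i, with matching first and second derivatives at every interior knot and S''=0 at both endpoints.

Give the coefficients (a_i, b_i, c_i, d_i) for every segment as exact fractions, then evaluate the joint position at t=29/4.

  seg 0: a=4 b=-129/34 c=0 d=11/34
  seg 1: a=-1 b=3/34 c=33/17 d=-133/306
  seg 2: a=5 b=0 c=-67/34 d=133/306
  seg 3: a=-1 b=-3/34 c=33/17 d=-11/34
S(29/4) = -55/2176

Δ: Δ0=-5/2, Δ1=2, Δ2=-2, Δ3=5/2
row 1: diag=10, rhs=27; c'=3/10, d'=27/10
row 2: denom=12−3·3/10=111/10; d'=(-24−3·27/10)/(111/10)=-107/37
row 3: denom=10−3·10/37=340/37; d'=(27−3·-107/37)/(340/37)=66/17
back: M3=66/17
back: M2=-107/37−10/37·66/17=-67/17
back: M1=27/10−3/10·-67/17=66/17
M: M0=0, M1=66/17, M2=-67/17, M3=66/17, M4=0
seg 0: a=4, c=M0/2=0, d=(M1−M0)/(6·2)=11/34, b=Δ0−h0·(2M0+M1)/6=-129/34
seg 1: a=-1, c=M1/2=33/17, d=(M2−M1)/(6·3)=-133/306, b=Δ1−h1·(2M1+M2)/6=3/34
seg 2: a=5, c=M2/2=-67/34, d=(M3−M2)/(6·3)=133/306, b=Δ2−h2·(2M2+M3)/6=0
seg 3: a=-1, c=M3/2=33/17, d=(M4−M3)/(6·2)=-11/34, b=Δ3−h3·(2M3+M4)/6=-3/34
t_q=29/4 → seg 2, τ=9/4; S=5+0·τ+-67/34·τ²+133/306·τ³=-55/2176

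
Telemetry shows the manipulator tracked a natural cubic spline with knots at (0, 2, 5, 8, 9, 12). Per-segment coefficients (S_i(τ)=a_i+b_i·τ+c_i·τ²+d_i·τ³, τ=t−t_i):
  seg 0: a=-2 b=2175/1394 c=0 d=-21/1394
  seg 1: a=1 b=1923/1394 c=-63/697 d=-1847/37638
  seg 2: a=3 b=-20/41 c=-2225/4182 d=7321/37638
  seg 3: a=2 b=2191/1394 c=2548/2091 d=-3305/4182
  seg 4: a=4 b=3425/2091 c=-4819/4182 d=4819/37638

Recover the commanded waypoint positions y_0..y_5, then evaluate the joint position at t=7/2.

y_0=-2 y_1=1 y_2=3 y_3=2 y_4=4 y_5=2
S(7/2) = 30113/11152

y_0 = S_0(0) = a_0 = -2
y_1 = S_1(0) = a_1 = 1
y_2 = S_2(0) = a_2 = 3
y_3 = S_3(0) = a_3 = 2
y_4 = S_4(0) = a_4 = 4
y_5 = S_4(3) = 2
t_q=7/2 is in segment 1 (τ=3/2); S_1(τ)=30113/11152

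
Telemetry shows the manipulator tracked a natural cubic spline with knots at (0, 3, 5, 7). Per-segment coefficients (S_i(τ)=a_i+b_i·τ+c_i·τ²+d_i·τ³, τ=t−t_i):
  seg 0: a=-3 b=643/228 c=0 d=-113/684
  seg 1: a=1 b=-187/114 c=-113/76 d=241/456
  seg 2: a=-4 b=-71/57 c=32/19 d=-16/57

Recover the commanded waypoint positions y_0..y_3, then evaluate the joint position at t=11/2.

y_0=-3 y_1=1 y_2=-4 y_3=-2
S(11/2) = -161/38

y_0 = S_0(0) = a_0 = -3
y_1 = S_1(0) = a_1 = 1
y_2 = S_2(0) = a_2 = -4
y_3 = S_2(2) = -2
t_q=11/2 is in segment 2 (τ=1/2); S_2(τ)=-161/38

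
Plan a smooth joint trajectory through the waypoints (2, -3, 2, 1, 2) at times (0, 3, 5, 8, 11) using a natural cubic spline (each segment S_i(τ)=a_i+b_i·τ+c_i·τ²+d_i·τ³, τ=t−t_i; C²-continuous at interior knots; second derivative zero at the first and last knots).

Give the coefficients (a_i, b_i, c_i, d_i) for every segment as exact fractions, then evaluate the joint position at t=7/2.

  seg 0: a=2 b=-2249/708 c=0 d=1069/6372
  seg 1: a=-3 b=479/354 c=1069/708 d=-221/472
  seg 2: a=2 b=314/177 c=-230/177 d=317/1593
  seg 3: a=1 b=-115/177 c=29/59 d=-29/531
S(7/2) = -7569/3776

Δ: Δ0=-5/3, Δ1=5/2, Δ2=-1/3, Δ3=1/3
row 1: diag=10, rhs=25; c'=1/5, d'=5/2
row 2: denom=10−2·1/5=48/5; d'=(-17−2·5/2)/(48/5)=-55/24
row 3: denom=12−3·5/16=177/16; d'=(4−3·-55/24)/(177/16)=58/59
back: M3=58/59
back: M2=-55/24−5/16·58/59=-460/177
back: M1=5/2−1/5·-460/177=1069/354
M: M0=0, M1=1069/354, M2=-460/177, M3=58/59, M4=0
seg 0: a=2, c=M0/2=0, d=(M1−M0)/(6·3)=1069/6372, b=Δ0−h0·(2M0+M1)/6=-2249/708
seg 1: a=-3, c=M1/2=1069/708, d=(M2−M1)/(6·2)=-221/472, b=Δ1−h1·(2M1+M2)/6=479/354
seg 2: a=2, c=M2/2=-230/177, d=(M3−M2)/(6·3)=317/1593, b=Δ2−h2·(2M2+M3)/6=314/177
seg 3: a=1, c=M3/2=29/59, d=(M4−M3)/(6·3)=-29/531, b=Δ3−h3·(2M3+M4)/6=-115/177
t_q=7/2 → seg 1, τ=1/2; S=-3+479/354·τ+1069/708·τ²+-221/472·τ³=-7569/3776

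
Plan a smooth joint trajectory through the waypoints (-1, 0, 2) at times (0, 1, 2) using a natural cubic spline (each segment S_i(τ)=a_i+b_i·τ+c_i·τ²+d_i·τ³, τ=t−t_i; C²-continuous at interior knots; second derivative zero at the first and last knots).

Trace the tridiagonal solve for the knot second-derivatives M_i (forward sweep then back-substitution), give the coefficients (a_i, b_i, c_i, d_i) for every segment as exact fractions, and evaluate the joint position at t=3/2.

Δ: Δ0=1, Δ1=2
row 1: diag=4, rhs=6; c'=1/4, d'=3/2
back: M1=3/2
M: M0=0, M1=3/2, M2=0
seg 0: a=-1, c=M0/2=0, d=(M1−M0)/(6·1)=1/4, b=Δ0−h0·(2M0+M1)/6=3/4
seg 1: a=0, c=M1/2=3/4, d=(M2−M1)/(6·1)=-1/4, b=Δ1−h1·(2M1+M2)/6=3/2
t_q=3/2 → seg 1, τ=1/2; S=0+3/2·τ+3/4·τ²+-1/4·τ³=29/32

  seg 0: a=-1 b=3/4 c=0 d=1/4
  seg 1: a=0 b=3/2 c=3/4 d=-1/4
S(3/2) = 29/32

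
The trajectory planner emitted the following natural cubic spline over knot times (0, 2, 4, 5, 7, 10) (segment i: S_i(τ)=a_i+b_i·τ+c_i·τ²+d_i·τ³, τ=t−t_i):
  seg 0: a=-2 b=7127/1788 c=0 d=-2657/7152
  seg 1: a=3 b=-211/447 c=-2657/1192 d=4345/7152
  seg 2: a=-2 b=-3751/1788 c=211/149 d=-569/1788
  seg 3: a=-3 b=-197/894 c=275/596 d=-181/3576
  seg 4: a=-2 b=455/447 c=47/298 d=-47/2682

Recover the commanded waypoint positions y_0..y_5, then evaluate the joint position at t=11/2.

y_0=-2 y_1=3 y_2=-2 y_3=-3 y_4=-2 y_5=2
S(11/2) = -28619/9536

y_0 = S_0(0) = a_0 = -2
y_1 = S_1(0) = a_1 = 3
y_2 = S_2(0) = a_2 = -2
y_3 = S_3(0) = a_3 = -3
y_4 = S_4(0) = a_4 = -2
y_5 = S_4(3) = 2
t_q=11/2 is in segment 3 (τ=1/2); S_3(τ)=-28619/9536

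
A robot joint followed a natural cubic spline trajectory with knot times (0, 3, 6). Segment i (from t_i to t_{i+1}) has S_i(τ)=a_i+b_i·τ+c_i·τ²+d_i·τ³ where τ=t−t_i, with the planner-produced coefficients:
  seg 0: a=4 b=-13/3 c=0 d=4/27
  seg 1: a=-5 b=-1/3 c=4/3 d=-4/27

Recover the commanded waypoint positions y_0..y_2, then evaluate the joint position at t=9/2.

y_0 = S_0(0) = a_0 = 4
y_1 = S_1(0) = a_1 = -5
y_2 = S_1(3) = 2
t_q=9/2 is in segment 1 (τ=3/2); S_1(τ)=-3

y_0=4 y_1=-5 y_2=2
S(9/2) = -3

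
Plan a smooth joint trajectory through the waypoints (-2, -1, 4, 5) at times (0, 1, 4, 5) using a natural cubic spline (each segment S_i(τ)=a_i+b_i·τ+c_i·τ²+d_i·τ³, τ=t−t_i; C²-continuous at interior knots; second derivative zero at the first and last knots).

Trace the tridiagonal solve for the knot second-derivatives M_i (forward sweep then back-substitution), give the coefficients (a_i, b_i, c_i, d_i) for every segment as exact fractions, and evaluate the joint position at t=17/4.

  seg 0: a=-2 b=13/15 c=0 d=2/15
  seg 1: a=-1 b=19/15 c=2/5 d=-4/45
  seg 2: a=4 b=19/15 c=-2/5 d=2/15
S(17/4) = 687/160

Δ: Δ0=1, Δ1=5/3, Δ2=1
row 1: diag=8, rhs=4; c'=3/8, d'=1/2
row 2: denom=8−3·3/8=55/8; d'=(-4−3·1/2)/(55/8)=-4/5
back: M2=-4/5
back: M1=1/2−3/8·-4/5=4/5
M: M0=0, M1=4/5, M2=-4/5, M3=0
seg 0: a=-2, c=M0/2=0, d=(M1−M0)/(6·1)=2/15, b=Δ0−h0·(2M0+M1)/6=13/15
seg 1: a=-1, c=M1/2=2/5, d=(M2−M1)/(6·3)=-4/45, b=Δ1−h1·(2M1+M2)/6=19/15
seg 2: a=4, c=M2/2=-2/5, d=(M3−M2)/(6·1)=2/15, b=Δ2−h2·(2M2+M3)/6=19/15
t_q=17/4 → seg 2, τ=1/4; S=4+19/15·τ+-2/5·τ²+2/15·τ³=687/160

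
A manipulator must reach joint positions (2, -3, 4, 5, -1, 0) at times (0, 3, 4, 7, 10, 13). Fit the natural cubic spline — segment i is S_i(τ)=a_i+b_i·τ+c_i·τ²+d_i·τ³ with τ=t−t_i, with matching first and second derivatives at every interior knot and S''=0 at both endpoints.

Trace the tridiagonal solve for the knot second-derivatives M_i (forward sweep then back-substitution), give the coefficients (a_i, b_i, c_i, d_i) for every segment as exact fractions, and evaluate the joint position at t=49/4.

  seg 0: a=2 b=-1496/283 c=0 d=3073/7641
  seg 1: a=-3 b=1577/283 c=3073/849 d=-1861/849
  seg 2: a=4 b=5294/849 c=-2510/849 d=2519/7641
  seg 3: a=5 b=-2209/849 c=3/283 d=484/7641
  seg 4: a=-1 b=-703/849 c=493/849 d=-493/7641
S(49/4) = -11923/18112

Δ: Δ0=-5/3, Δ1=7, Δ2=1/3, Δ3=-2, Δ4=1/3
row 1: diag=8, rhs=52; c'=1/8, d'=13/2
row 2: denom=8−1·1/8=63/8; d'=(-40−1·13/2)/(63/8)=-124/21
row 3: denom=12−3·8/21=76/7; d'=(-14−3·-124/21)/(76/7)=13/38
row 4: denom=12−3·21/76=849/76; d'=(14−3·13/38)/(849/76)=986/849
back: M4=986/849
back: M3=13/38−21/76·986/849=6/283
back: M2=-124/21−8/21·6/283=-5020/849
back: M1=13/2−1/8·-5020/849=6146/849
M: M0=0, M1=6146/849, M2=-5020/849, M3=6/283, M4=986/849, M5=0
seg 0: a=2, c=M0/2=0, d=(M1−M0)/(6·3)=3073/7641, b=Δ0−h0·(2M0+M1)/6=-1496/283
seg 1: a=-3, c=M1/2=3073/849, d=(M2−M1)/(6·1)=-1861/849, b=Δ1−h1·(2M1+M2)/6=1577/283
seg 2: a=4, c=M2/2=-2510/849, d=(M3−M2)/(6·3)=2519/7641, b=Δ2−h2·(2M2+M3)/6=5294/849
seg 3: a=5, c=M3/2=3/283, d=(M4−M3)/(6·3)=484/7641, b=Δ3−h3·(2M3+M4)/6=-2209/849
seg 4: a=-1, c=M4/2=493/849, d=(M5−M4)/(6·3)=-493/7641, b=Δ4−h4·(2M4+M5)/6=-703/849
t_q=49/4 → seg 4, τ=9/4; S=-1+-703/849·τ+493/849·τ²+-493/7641·τ³=-11923/18112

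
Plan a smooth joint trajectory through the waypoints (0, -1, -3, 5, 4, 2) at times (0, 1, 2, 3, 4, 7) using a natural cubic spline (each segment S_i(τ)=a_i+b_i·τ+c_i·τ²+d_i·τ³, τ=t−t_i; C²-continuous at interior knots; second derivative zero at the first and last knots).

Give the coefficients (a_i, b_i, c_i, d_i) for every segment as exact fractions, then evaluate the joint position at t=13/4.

Δ: Δ0=-1, Δ1=-2, Δ2=8, Δ3=-1, Δ4=-2/3
row 1: diag=4, rhs=-6; c'=1/4, d'=-3/2
row 2: denom=4−1·1/4=15/4; d'=(60−1·-3/2)/(15/4)=82/5
row 3: denom=4−1·4/15=56/15; d'=(-54−1·82/5)/(56/15)=-132/7
row 4: denom=8−1·15/56=433/56; d'=(2−1·-132/7)/(433/56)=1168/433
back: M4=1168/433
back: M3=-132/7−15/56·1168/433=-8478/433
back: M2=82/5−4/15·-8478/433=9362/433
back: M1=-3/2−1/4·9362/433=-2990/433
M: M0=0, M1=-2990/433, M2=9362/433, M3=-8478/433, M4=1168/433, M5=0
seg 0: a=0, c=M0/2=0, d=(M1−M0)/(6·1)=-1495/1299, b=Δ0−h0·(2M0+M1)/6=196/1299
seg 1: a=-1, c=M1/2=-1495/433, d=(M2−M1)/(6·1)=6176/1299, b=Δ1−h1·(2M1+M2)/6=-4289/1299
seg 2: a=-3, c=M2/2=4681/433, d=(M3−M2)/(6·1)=-8920/1299, b=Δ2−h2·(2M2+M3)/6=5269/1299
seg 3: a=5, c=M3/2=-4239/433, d=(M4−M3)/(6·1)=4823/1299, b=Δ3−h3·(2M3+M4)/6=6595/1299
seg 4: a=4, c=M4/2=584/433, d=(M5−M4)/(6·3)=-584/3897, b=Δ4−h4·(2M4+M5)/6=-4370/1299
t_q=13/4 → seg 3, τ=1/4; S=5+6595/1299·τ+-4239/433·τ²+4823/1299·τ³=158385/27712

  seg 0: a=0 b=196/1299 c=0 d=-1495/1299
  seg 1: a=-1 b=-4289/1299 c=-1495/433 d=6176/1299
  seg 2: a=-3 b=5269/1299 c=4681/433 d=-8920/1299
  seg 3: a=5 b=6595/1299 c=-4239/433 d=4823/1299
  seg 4: a=4 b=-4370/1299 c=584/433 d=-584/3897
S(13/4) = 158385/27712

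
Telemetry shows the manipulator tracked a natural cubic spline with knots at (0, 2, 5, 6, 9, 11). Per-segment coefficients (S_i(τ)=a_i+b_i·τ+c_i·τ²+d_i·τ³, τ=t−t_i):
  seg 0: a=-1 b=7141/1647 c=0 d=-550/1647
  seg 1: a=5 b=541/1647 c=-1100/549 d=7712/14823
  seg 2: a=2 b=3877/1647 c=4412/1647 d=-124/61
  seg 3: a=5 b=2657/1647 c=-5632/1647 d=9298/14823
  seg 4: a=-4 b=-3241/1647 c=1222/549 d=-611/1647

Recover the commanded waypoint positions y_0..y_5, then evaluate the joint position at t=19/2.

y_0 = S_0(0) = a_0 = -1
y_1 = S_1(0) = a_1 = 5
y_2 = S_2(0) = a_2 = 2
y_3 = S_3(0) = a_3 = 5
y_4 = S_4(0) = a_4 = -4
y_5 = S_4(2) = -2
t_q=19/2 is in segment 4 (τ=1/2); S_4(τ)=-19649/4392

y_0=-1 y_1=5 y_2=2 y_3=5 y_4=-4 y_5=-2
S(19/2) = -19649/4392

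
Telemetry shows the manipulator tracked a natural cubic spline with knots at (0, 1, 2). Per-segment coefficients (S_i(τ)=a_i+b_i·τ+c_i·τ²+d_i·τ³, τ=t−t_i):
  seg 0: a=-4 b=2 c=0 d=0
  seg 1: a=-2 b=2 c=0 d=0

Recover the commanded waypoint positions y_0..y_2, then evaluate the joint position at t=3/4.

y_0=-4 y_1=-2 y_2=0
S(3/4) = -5/2

y_0 = S_0(0) = a_0 = -4
y_1 = S_1(0) = a_1 = -2
y_2 = S_1(1) = 0
t_q=3/4 is in segment 0 (τ=3/4); S_0(τ)=-5/2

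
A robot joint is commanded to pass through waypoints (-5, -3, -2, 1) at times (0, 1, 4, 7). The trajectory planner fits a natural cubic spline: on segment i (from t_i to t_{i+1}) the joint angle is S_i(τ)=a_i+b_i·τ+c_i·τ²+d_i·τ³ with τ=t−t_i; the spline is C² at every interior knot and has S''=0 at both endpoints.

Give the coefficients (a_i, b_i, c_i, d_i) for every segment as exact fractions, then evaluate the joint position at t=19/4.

Δ: Δ0=2, Δ1=1/3, Δ2=1
row 1: diag=8, rhs=-10; c'=3/8, d'=-5/4
row 2: denom=12−3·3/8=87/8; d'=(4−3·-5/4)/(87/8)=62/87
back: M2=62/87
back: M1=-5/4−3/8·62/87=-44/29
M: M0=0, M1=-44/29, M2=62/87, M3=0
seg 0: a=-5, c=M0/2=0, d=(M1−M0)/(6·1)=-22/87, b=Δ0−h0·(2M0+M1)/6=196/87
seg 1: a=-3, c=M1/2=-22/29, d=(M2−M1)/(6·3)=97/783, b=Δ1−h1·(2M1+M2)/6=130/87
seg 2: a=-2, c=M2/2=31/87, d=(M3−M2)/(6·3)=-31/783, b=Δ2−h2·(2M2+M3)/6=25/87
t_q=19/4 → seg 2, τ=3/4; S=-2+25/87·τ+31/87·τ²+-31/783·τ³=-2971/1856

  seg 0: a=-5 b=196/87 c=0 d=-22/87
  seg 1: a=-3 b=130/87 c=-22/29 d=97/783
  seg 2: a=-2 b=25/87 c=31/87 d=-31/783
S(19/4) = -2971/1856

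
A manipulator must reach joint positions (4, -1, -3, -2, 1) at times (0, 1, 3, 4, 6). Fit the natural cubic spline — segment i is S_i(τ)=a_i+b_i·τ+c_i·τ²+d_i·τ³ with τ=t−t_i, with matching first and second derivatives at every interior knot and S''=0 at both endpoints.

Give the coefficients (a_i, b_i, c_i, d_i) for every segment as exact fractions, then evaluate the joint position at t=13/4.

  seg 0: a=4 b=-349/62 c=0 d=39/62
  seg 1: a=-1 b=-116/31 c=117/62 d=-8/31
  seg 2: a=-3 b=22/31 c=21/62 d=-3/62
  seg 3: a=-2 b=77/62 c=6/31 d=-1/31
S(13/4) = -11119/3968

Δ: Δ0=-5, Δ1=-1, Δ2=1, Δ3=3/2
row 1: diag=6, rhs=24; c'=1/3, d'=4
row 2: denom=6−2·1/3=16/3; d'=(12−2·4)/(16/3)=3/4
row 3: denom=6−1·3/16=93/16; d'=(3−1·3/4)/(93/16)=12/31
back: M3=12/31
back: M2=3/4−3/16·12/31=21/31
back: M1=4−1/3·21/31=117/31
M: M0=0, M1=117/31, M2=21/31, M3=12/31, M4=0
seg 0: a=4, c=M0/2=0, d=(M1−M0)/(6·1)=39/62, b=Δ0−h0·(2M0+M1)/6=-349/62
seg 1: a=-1, c=M1/2=117/62, d=(M2−M1)/(6·2)=-8/31, b=Δ1−h1·(2M1+M2)/6=-116/31
seg 2: a=-3, c=M2/2=21/62, d=(M3−M2)/(6·1)=-3/62, b=Δ2−h2·(2M2+M3)/6=22/31
seg 3: a=-2, c=M3/2=6/31, d=(M4−M3)/(6·2)=-1/31, b=Δ3−h3·(2M3+M4)/6=77/62
t_q=13/4 → seg 2, τ=1/4; S=-3+22/31·τ+21/62·τ²+-3/62·τ³=-11119/3968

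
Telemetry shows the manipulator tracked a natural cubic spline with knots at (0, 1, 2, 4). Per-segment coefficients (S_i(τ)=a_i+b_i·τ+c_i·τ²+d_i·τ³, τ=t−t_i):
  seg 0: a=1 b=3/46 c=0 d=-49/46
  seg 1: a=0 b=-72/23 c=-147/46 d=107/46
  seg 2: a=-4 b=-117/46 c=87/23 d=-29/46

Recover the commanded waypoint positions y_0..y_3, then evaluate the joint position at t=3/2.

y_0=1 y_1=0 y_2=-4 y_3=1
S(3/2) = -763/368

y_0 = S_0(0) = a_0 = 1
y_1 = S_1(0) = a_1 = 0
y_2 = S_2(0) = a_2 = -4
y_3 = S_2(2) = 1
t_q=3/2 is in segment 1 (τ=1/2); S_1(τ)=-763/368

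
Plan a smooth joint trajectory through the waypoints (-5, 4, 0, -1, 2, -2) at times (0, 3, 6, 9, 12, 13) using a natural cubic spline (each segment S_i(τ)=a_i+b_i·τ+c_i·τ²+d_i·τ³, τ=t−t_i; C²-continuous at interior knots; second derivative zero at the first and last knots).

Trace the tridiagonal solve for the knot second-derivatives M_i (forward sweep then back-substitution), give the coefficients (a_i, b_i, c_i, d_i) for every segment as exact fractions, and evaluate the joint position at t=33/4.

Δ: Δ0=3, Δ1=-4/3, Δ2=-1/3, Δ3=1, Δ4=-4
row 1: diag=12, rhs=-26; c'=1/4, d'=-13/6
row 2: denom=12−3·1/4=45/4; d'=(6−3·-13/6)/(45/4)=10/9
row 3: denom=12−3·4/15=56/5; d'=(8−3·10/9)/(56/5)=5/12
row 4: denom=8−3·15/56=403/56; d'=(-30−3·5/12)/(403/56)=-1750/403
back: M4=-1750/403
back: M3=5/12−15/56·-1750/403=1910/1209
back: M2=10/9−4/15·1910/1209=278/403
back: M1=-13/6−1/4·278/403=-2828/1209
M: M0=0, M1=-2828/1209, M2=278/403, M3=1910/1209, M4=-1750/403, M5=0
seg 0: a=-5, c=M0/2=0, d=(M1−M0)/(6·3)=-1414/10881, b=Δ0−h0·(2M0+M1)/6=5041/1209
seg 1: a=4, c=M1/2=-1414/1209, d=(M2−M1)/(6·3)=1831/10881, b=Δ1−h1·(2M1+M2)/6=799/1209
seg 2: a=0, c=M2/2=139/403, d=(M3−M2)/(6·3)=538/10881, b=Δ2−h2·(2M2+M3)/6=-2192/1209
seg 3: a=-1, c=M3/2=955/1209, d=(M4−M3)/(6·3)=-3580/10881, b=Δ3−h3·(2M3+M4)/6=148/93
seg 4: a=2, c=M4/2=-875/403, d=(M5−M4)/(6·1)=875/1209, b=Δ4−h4·(2M4+M5)/6=-3086/1209
t_q=33/4 → seg 2, τ=9/4; S=0+-2192/1209·τ+139/403·τ²+538/10881·τ³=-22827/12896

  seg 0: a=-5 b=5041/1209 c=0 d=-1414/10881
  seg 1: a=4 b=799/1209 c=-1414/1209 d=1831/10881
  seg 2: a=0 b=-2192/1209 c=139/403 d=538/10881
  seg 3: a=-1 b=148/93 c=955/1209 d=-3580/10881
  seg 4: a=2 b=-3086/1209 c=-875/403 d=875/1209
S(33/4) = -22827/12896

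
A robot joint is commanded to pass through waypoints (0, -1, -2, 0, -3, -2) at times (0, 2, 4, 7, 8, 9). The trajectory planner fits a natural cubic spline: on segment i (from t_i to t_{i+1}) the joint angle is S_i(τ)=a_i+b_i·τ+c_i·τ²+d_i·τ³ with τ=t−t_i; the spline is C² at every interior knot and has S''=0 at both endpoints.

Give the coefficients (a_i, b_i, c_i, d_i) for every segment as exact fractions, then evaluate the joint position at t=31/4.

Δ: Δ0=-1/2, Δ1=-1/2, Δ2=2/3, Δ3=-3, Δ4=1
row 1: diag=8, rhs=0; c'=1/4, d'=0
row 2: denom=10−2·1/4=19/2; d'=(7−2·0)/(19/2)=14/19
row 3: denom=8−3·6/19=134/19; d'=(-22−3·14/19)/(134/19)=-230/67
row 4: denom=4−1·19/134=517/134; d'=(24−1·-230/67)/(517/134)=3676/517
back: M4=3676/517
back: M3=-230/67−19/134·3676/517=-2296/517
back: M2=14/19−6/19·-2296/517=1106/517
back: M1=0−1/4·1106/517=-553/1034
M: M0=0, M1=-553/1034, M2=1106/517, M3=-2296/517, M4=3676/517, M5=0
seg 0: a=0, c=M0/2=0, d=(M1−M0)/(6·2)=-553/12408, b=Δ0−h0·(2M0+M1)/6=-499/1551
seg 1: a=-1, c=M1/2=-553/2068, d=(M2−M1)/(6·2)=2765/12408, b=Δ1−h1·(2M1+M2)/6=-2657/3102
seg 2: a=-2, c=M2/2=553/517, d=(M3−M2)/(6·3)=-189/517, b=Δ2−h2·(2M2+M3)/6=1160/1551
seg 3: a=0, c=M3/2=-1148/517, d=(M4−M3)/(6·1)=2986/1551, b=Δ3−h3·(2M3+M4)/6=-4195/1551
seg 4: a=-3, c=M4/2=1838/517, d=(M5−M4)/(6·1)=-1838/1551, b=Δ4−h4·(2M4+M5)/6=-2125/1551
t_q=31/4 → seg 3, τ=3/4; S=0+-4195/1551·τ+-1148/517·τ²+2986/1551·τ³=-40787/16544

  seg 0: a=0 b=-499/1551 c=0 d=-553/12408
  seg 1: a=-1 b=-2657/3102 c=-553/2068 d=2765/12408
  seg 2: a=-2 b=1160/1551 c=553/517 d=-189/517
  seg 3: a=0 b=-4195/1551 c=-1148/517 d=2986/1551
  seg 4: a=-3 b=-2125/1551 c=1838/517 d=-1838/1551
S(31/4) = -40787/16544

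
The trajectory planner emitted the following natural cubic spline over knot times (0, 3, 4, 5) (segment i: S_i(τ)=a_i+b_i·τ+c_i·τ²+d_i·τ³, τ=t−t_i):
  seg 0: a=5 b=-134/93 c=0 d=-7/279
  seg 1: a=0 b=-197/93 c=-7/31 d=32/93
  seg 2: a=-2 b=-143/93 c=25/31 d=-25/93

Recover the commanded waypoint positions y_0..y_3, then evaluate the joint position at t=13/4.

y_0 = S_0(0) = a_0 = 5
y_1 = S_1(0) = a_1 = 0
y_2 = S_2(0) = a_2 = -2
y_3 = S_2(1) = -3
t_q=13/4 is in segment 1 (τ=1/4); S_1(τ)=-267/496

y_0=5 y_1=0 y_2=-2 y_3=-3
S(13/4) = -267/496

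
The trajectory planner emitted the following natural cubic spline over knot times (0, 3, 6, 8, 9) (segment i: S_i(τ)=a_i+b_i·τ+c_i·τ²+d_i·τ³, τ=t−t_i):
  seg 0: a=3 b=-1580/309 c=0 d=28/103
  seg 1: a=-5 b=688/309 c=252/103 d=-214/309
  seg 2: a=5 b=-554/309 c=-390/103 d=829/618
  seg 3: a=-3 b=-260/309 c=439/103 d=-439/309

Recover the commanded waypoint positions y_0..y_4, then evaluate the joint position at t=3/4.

y_0=3 y_1=-5 y_2=5 y_3=-3 y_4=-1
S(3/4) = -1187/1648

y_0 = S_0(0) = a_0 = 3
y_1 = S_1(0) = a_1 = -5
y_2 = S_2(0) = a_2 = 5
y_3 = S_3(0) = a_3 = -3
y_4 = S_3(1) = -1
t_q=3/4 is in segment 0 (τ=3/4); S_0(τ)=-1187/1648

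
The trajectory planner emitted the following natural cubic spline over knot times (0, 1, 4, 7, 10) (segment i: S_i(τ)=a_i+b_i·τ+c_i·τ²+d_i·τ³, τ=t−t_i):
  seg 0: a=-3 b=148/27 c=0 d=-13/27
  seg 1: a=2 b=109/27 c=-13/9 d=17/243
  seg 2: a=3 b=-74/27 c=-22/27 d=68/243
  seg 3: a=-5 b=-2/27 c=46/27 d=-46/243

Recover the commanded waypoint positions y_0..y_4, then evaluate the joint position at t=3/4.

y_0=-3 y_1=2 y_2=3 y_3=-5 y_4=5
S(3/4) = 523/576

y_0 = S_0(0) = a_0 = -3
y_1 = S_1(0) = a_1 = 2
y_2 = S_2(0) = a_2 = 3
y_3 = S_3(0) = a_3 = -5
y_4 = S_3(3) = 5
t_q=3/4 is in segment 0 (τ=3/4); S_0(τ)=523/576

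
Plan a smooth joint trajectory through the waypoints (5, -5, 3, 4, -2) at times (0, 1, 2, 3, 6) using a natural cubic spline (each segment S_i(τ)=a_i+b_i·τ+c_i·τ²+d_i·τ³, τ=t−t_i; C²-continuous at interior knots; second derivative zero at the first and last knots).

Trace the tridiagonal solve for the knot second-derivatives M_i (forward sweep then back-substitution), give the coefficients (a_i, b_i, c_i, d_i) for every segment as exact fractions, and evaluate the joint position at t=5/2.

Δ: Δ0=-10, Δ1=8, Δ2=1, Δ3=-2
row 1: diag=4, rhs=108; c'=1/4, d'=27
row 2: denom=4−1·1/4=15/4; d'=(-42−1·27)/(15/4)=-92/5
row 3: denom=8−1·4/15=116/15; d'=(-18−1·-92/5)/(116/15)=3/58
back: M3=3/58
back: M2=-92/5−4/15·3/58=-534/29
back: M1=27−1/4·-534/29=1833/58
M: M0=0, M1=1833/58, M2=-534/29, M3=3/58, M4=0
seg 0: a=5, c=M0/2=0, d=(M1−M0)/(6·1)=611/116, b=Δ0−h0·(2M0+M1)/6=-1771/116
seg 1: a=-5, c=M1/2=1833/116, d=(M2−M1)/(6·1)=-967/116, b=Δ1−h1·(2M1+M2)/6=31/58
seg 2: a=3, c=M2/2=-267/29, d=(M3−M2)/(6·1)=357/116, b=Δ2−h2·(2M2+M3)/6=827/116
seg 3: a=4, c=M3/2=3/116, d=(M4−M3)/(6·3)=-1/348, b=Δ3−h3·(2M3+M4)/6=-119/58
t_q=5/2 → seg 2, τ=1/2; S=3+827/116·τ+-267/29·τ²+357/116·τ³=4313/928

  seg 0: a=5 b=-1771/116 c=0 d=611/116
  seg 1: a=-5 b=31/58 c=1833/116 d=-967/116
  seg 2: a=3 b=827/116 c=-267/29 d=357/116
  seg 3: a=4 b=-119/58 c=3/116 d=-1/348
S(5/2) = 4313/928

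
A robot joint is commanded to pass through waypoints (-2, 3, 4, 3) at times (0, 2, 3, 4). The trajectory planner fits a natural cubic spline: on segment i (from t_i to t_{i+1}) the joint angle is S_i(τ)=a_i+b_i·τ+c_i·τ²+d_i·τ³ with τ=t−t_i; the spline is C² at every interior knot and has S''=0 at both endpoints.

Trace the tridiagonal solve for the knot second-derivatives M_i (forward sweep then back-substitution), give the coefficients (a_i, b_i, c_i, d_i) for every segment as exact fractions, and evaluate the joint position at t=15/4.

Δ: Δ0=5/2, Δ1=1, Δ2=-1
row 1: diag=6, rhs=-9; c'=1/6, d'=-3/2
row 2: denom=4−1·1/6=23/6; d'=(-12−1·-3/2)/(23/6)=-63/23
back: M2=-63/23
back: M1=-3/2−1/6·-63/23=-24/23
M: M0=0, M1=-24/23, M2=-63/23, M3=0
seg 0: a=-2, c=M0/2=0, d=(M1−M0)/(6·2)=-2/23, b=Δ0−h0·(2M0+M1)/6=131/46
seg 1: a=3, c=M1/2=-12/23, d=(M2−M1)/(6·1)=-13/46, b=Δ1−h1·(2M1+M2)/6=83/46
seg 2: a=4, c=M2/2=-63/46, d=(M3−M2)/(6·1)=21/46, b=Δ2−h2·(2M2+M3)/6=-2/23
t_q=15/4 → seg 2, τ=3/4; S=4+-2/23·τ+-63/46·τ²+21/46·τ³=9883/2944

  seg 0: a=-2 b=131/46 c=0 d=-2/23
  seg 1: a=3 b=83/46 c=-12/23 d=-13/46
  seg 2: a=4 b=-2/23 c=-63/46 d=21/46
S(15/4) = 9883/2944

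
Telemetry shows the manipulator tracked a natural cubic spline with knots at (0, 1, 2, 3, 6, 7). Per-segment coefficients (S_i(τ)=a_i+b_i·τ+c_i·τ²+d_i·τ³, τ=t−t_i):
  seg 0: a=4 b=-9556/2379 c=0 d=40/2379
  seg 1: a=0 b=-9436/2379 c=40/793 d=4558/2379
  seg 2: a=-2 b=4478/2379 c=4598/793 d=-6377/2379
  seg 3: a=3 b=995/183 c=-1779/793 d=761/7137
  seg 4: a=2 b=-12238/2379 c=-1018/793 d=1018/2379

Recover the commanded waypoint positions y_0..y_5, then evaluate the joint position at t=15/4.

y_0 = S_0(0) = a_0 = 4
y_1 = S_1(0) = a_1 = 0
y_2 = S_2(0) = a_2 = -2
y_3 = S_3(0) = a_3 = 3
y_4 = S_4(0) = a_4 = 2
y_5 = S_4(1) = -4
t_q=15/4 is in segment 3 (τ=3/4); S_3(τ)=297455/50752

y_0=4 y_1=0 y_2=-2 y_3=3 y_4=2 y_5=-4
S(15/4) = 297455/50752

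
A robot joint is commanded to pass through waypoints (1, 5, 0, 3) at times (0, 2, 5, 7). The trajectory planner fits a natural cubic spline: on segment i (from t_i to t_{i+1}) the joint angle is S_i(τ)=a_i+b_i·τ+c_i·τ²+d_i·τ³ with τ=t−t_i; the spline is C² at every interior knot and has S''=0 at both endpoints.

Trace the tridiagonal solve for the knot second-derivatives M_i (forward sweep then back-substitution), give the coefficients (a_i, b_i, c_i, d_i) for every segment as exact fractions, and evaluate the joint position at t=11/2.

Δ: Δ0=2, Δ1=-5/3, Δ2=3/2
row 1: diag=10, rhs=-22; c'=3/10, d'=-11/5
row 2: denom=10−3·3/10=91/10; d'=(19−3·-11/5)/(91/10)=256/91
back: M2=256/91
back: M1=-11/5−3/10·256/91=-277/91
M: M0=0, M1=-277/91, M2=256/91, M3=0
seg 0: a=1, c=M0/2=0, d=(M1−M0)/(6·2)=-277/1092, b=Δ0−h0·(2M0+M1)/6=823/273
seg 1: a=5, c=M1/2=-277/182, d=(M2−M1)/(6·3)=41/126, b=Δ1−h1·(2M1+M2)/6=-8/273
seg 2: a=0, c=M2/2=128/91, d=(M3−M2)/(6·2)=-64/273, b=Δ2−h2·(2M2+M3)/6=-205/546
t_q=11/2 → seg 2, τ=1/2; S=0+-205/546·τ+128/91·τ²+-64/273·τ³=7/52

  seg 0: a=1 b=823/273 c=0 d=-277/1092
  seg 1: a=5 b=-8/273 c=-277/182 d=41/126
  seg 2: a=0 b=-205/546 c=128/91 d=-64/273
S(11/2) = 7/52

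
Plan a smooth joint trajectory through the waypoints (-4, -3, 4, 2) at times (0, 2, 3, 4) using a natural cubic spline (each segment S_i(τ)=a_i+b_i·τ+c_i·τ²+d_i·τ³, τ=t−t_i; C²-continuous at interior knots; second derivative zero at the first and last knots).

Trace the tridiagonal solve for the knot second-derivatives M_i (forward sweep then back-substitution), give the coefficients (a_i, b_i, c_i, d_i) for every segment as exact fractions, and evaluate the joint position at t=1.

  seg 0: a=-4 b=-117/46 c=0 d=35/46
  seg 1: a=-3 b=303/46 c=105/23 d=-191/46
  seg 2: a=4 b=75/23 c=-363/46 d=121/46
S(1) = -133/23

Δ: Δ0=1/2, Δ1=7, Δ2=-2
row 1: diag=6, rhs=39; c'=1/6, d'=13/2
row 2: denom=4−1·1/6=23/6; d'=(-54−1·13/2)/(23/6)=-363/23
back: M2=-363/23
back: M1=13/2−1/6·-363/23=210/23
M: M0=0, M1=210/23, M2=-363/23, M3=0
seg 0: a=-4, c=M0/2=0, d=(M1−M0)/(6·2)=35/46, b=Δ0−h0·(2M0+M1)/6=-117/46
seg 1: a=-3, c=M1/2=105/23, d=(M2−M1)/(6·1)=-191/46, b=Δ1−h1·(2M1+M2)/6=303/46
seg 2: a=4, c=M2/2=-363/46, d=(M3−M2)/(6·1)=121/46, b=Δ2−h2·(2M2+M3)/6=75/23
t_q=1 → seg 0, τ=1; S=-4+-117/46·τ+0·τ²+35/46·τ³=-133/23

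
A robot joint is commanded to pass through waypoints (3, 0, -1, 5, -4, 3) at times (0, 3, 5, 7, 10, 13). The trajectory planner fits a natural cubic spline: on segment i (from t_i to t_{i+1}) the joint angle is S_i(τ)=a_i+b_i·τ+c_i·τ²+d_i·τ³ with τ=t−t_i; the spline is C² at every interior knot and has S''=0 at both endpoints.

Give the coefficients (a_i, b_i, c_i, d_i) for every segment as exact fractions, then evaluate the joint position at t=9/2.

Δ: Δ0=-1, Δ1=-1/2, Δ2=3, Δ3=-3, Δ4=7/3
row 1: diag=10, rhs=3; c'=1/5, d'=3/10
row 2: denom=8−2·1/5=38/5; d'=(21−2·3/10)/(38/5)=51/19
row 3: denom=10−2·5/19=180/19; d'=(-36−2·51/19)/(180/19)=-131/30
row 4: denom=12−3·19/60=221/20; d'=(32−3·-131/30)/(221/20)=902/221
back: M4=902/221
back: M3=-131/30−19/60·902/221=-3752/663
back: M2=51/19−5/19·-3752/663=2767/663
back: M1=3/10−1/5·2767/663=-709/1326
M: M0=0, M1=-709/1326, M2=2767/663, M3=-3752/663, M4=902/221, M5=0
seg 0: a=3, c=M0/2=0, d=(M1−M0)/(6·3)=-709/23868, b=Δ0−h0·(2M0+M1)/6=-1943/2652
seg 1: a=0, c=M1/2=-709/2652, d=(M2−M1)/(6·2)=2081/5304, b=Δ1−h1·(2M1+M2)/6=-2035/1326
seg 2: a=-1, c=M2/2=2767/1326, d=(M3−M2)/(6·2)=-2173/2652, b=Δ2−h2·(2M2+M3)/6=465/221
seg 3: a=5, c=M3/2=-1876/663, d=(M4−M3)/(6·3)=3229/5967, b=Δ3−h3·(2M3+M4)/6=410/663
seg 4: a=-4, c=M4/2=451/221, d=(M5−M4)/(6·3)=-451/1989, b=Δ4−h4·(2M4+M5)/6=-1159/663
t_q=9/2 → seg 1, τ=3/2; S=0+-2035/1326·τ+-709/2652·τ²+2081/5304·τ³=-22339/14144

  seg 0: a=3 b=-1943/2652 c=0 d=-709/23868
  seg 1: a=0 b=-2035/1326 c=-709/2652 d=2081/5304
  seg 2: a=-1 b=465/221 c=2767/1326 d=-2173/2652
  seg 3: a=5 b=410/663 c=-1876/663 d=3229/5967
  seg 4: a=-4 b=-1159/663 c=451/221 d=-451/1989
S(9/2) = -22339/14144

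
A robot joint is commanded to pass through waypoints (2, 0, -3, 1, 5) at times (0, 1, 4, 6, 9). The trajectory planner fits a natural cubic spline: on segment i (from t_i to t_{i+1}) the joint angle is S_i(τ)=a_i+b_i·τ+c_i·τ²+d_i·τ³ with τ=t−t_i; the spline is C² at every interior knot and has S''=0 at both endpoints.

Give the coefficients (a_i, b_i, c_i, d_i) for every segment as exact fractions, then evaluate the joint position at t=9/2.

  seg 0: a=2 b=-679/339 c=0 d=1/339
  seg 1: a=0 b=-676/339 c=1/113 d=328/3051
  seg 2: a=-3 b=326/339 c=331/339 d=-155/678
  seg 3: a=1 b=240/113 c=-134/339 d=134/3051
S(9/2) = -4165/1808

Δ: Δ0=-2, Δ1=-1, Δ2=2, Δ3=4/3
row 1: diag=8, rhs=6; c'=3/8, d'=3/4
row 2: denom=10−3·3/8=71/8; d'=(18−3·3/4)/(71/8)=126/71
row 3: denom=10−2·16/71=678/71; d'=(-4−2·126/71)/(678/71)=-268/339
back: M3=-268/339
back: M2=126/71−16/71·-268/339=662/339
back: M1=3/4−3/8·662/339=2/113
M: M0=0, M1=2/113, M2=662/339, M3=-268/339, M4=0
seg 0: a=2, c=M0/2=0, d=(M1−M0)/(6·1)=1/339, b=Δ0−h0·(2M0+M1)/6=-679/339
seg 1: a=0, c=M1/2=1/113, d=(M2−M1)/(6·3)=328/3051, b=Δ1−h1·(2M1+M2)/6=-676/339
seg 2: a=-3, c=M2/2=331/339, d=(M3−M2)/(6·2)=-155/678, b=Δ2−h2·(2M2+M3)/6=326/339
seg 3: a=1, c=M3/2=-134/339, d=(M4−M3)/(6·3)=134/3051, b=Δ3−h3·(2M3+M4)/6=240/113
t_q=9/2 → seg 2, τ=1/2; S=-3+326/339·τ+331/339·τ²+-155/678·τ³=-4165/1808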